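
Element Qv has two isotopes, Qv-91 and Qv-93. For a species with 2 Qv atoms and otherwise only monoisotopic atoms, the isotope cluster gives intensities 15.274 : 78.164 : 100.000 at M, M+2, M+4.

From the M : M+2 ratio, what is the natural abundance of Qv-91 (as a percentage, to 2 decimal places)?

Write p for the Qv-91 fraction. I(M+2)/I(M) = [C(2,1)·p^1·(1−p)] / p^2 = 2·(1−p)/p = 78.164/15.274 = 5.1175
(1−p)/p = 5.1175/2 = 2.5587  ⇒  p = 1/(1 + 2.5587) = 0.2810
Qv-91: 28.10%, Qv-93: 71.90%.

28.10%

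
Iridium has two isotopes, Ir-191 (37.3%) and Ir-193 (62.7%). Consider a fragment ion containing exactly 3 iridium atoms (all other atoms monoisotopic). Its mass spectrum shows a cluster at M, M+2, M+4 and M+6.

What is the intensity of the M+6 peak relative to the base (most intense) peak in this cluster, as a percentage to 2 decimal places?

Binomial terms of (0.373 + 0.627)^3: M 0.0519, M+2 0.2617, M+4 0.4399, M+6 0.2465 → M+4 is the base peak.
P(M+4) = C(3,2) × 0.373^1 × 0.627^2 = 3 × 0.3730 × 0.393129 = 0.439911 (base)
P(M+6) = C(3,3) × 0.373^0 × 0.627^3 = 1 × 1.0000 × 0.24649188 = 0.246492
Relative intensity = 0.246492 / 0.439911 × 100 = 56.03

56.03%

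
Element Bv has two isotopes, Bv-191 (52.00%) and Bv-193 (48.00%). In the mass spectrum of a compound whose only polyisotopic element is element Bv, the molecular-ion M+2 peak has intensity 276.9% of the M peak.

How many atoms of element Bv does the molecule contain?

3

For n independent Bv atoms, I(M+2)/I(M) = n · (abundance Bv-193) / (abundance Bv-191) = n · 0.4800/0.5200.
n = 2.769 × 0.5200/0.4800 = 3.00 ≈ 3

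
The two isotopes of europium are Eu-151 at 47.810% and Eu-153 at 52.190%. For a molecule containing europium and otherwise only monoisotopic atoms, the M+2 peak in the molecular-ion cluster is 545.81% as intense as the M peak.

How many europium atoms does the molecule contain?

5

The M+2/M ratio from n Eu atoms is n · q/p = n · 0.52190/0.47810.
n = 5.4581 × 0.47810/0.52190 = 5.00 ≈ 5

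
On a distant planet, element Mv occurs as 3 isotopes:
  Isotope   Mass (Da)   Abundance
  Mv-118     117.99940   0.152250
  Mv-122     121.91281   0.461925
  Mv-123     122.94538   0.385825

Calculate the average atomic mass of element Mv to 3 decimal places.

Average mass = Σ (abundance × isotope mass) = 0.152250 × 117.99940 + 0.461925 × 121.91281 + 0.385825 × 122.94538
= 17.965409 + 56.314575 + 47.435401 = 121.715385 Da

121.715 Da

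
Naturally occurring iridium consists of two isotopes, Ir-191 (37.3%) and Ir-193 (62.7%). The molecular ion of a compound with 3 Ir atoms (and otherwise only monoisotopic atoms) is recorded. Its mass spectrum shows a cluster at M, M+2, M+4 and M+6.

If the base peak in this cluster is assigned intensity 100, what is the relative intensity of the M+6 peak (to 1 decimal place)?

Binomial terms of (0.373 + 0.627)^3: M 0.0519, M+2 0.2617, M+4 0.4399, M+6 0.2465 → M+4 is the base peak.
P(M+4) = C(3,2) × 0.373^1 × 0.627^2 = 3 × 0.3730 × 0.393129 = 0.439911 (base)
P(M+6) = C(3,3) × 0.373^0 × 0.627^3 = 1 × 1.0000 × 0.24649188 = 0.246492
Relative intensity = 0.246492 / 0.439911 × 100 = 56.0

56.0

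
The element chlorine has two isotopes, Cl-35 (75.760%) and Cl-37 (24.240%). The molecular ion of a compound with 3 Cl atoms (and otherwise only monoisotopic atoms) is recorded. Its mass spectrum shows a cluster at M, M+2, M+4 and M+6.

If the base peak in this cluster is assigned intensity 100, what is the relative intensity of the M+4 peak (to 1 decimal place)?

30.7

Term probabilities: M 0.4348, M+2 0.4174, M+4 0.1335, M+6 0.0142. Base peak = M.
P(M) = C(3,0) × 0.75760^3 × 0.24240^0 = 1 × 0.4348304 × 1.0000 = 0.434830 (base)
P(M+4) = C(3,2) × 0.75760^1 × 0.24240^2 = 3 × 0.7576 × 0.05875776 = 0.133545
Relative intensity = 0.133545 / 0.434830 × 100 = 30.7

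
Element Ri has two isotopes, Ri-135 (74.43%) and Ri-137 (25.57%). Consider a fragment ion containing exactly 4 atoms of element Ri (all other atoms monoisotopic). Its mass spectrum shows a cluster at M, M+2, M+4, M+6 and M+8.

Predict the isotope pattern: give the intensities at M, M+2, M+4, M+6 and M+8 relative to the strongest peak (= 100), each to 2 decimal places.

The 4 Ri atoms are independent, so intensities follow the terms of (0.7443 + 0.2557)^4.
P(M) = 0.7443^4 = 0.306897
P(M+2) = 4 × 0.7443^3 × 0.2557^1 = 0.421730
P(M+4) = 6 × 0.7443^2 × 0.2557^2 = 0.217325
P(M+6) = 4 × 0.7443^1 × 0.2557^3 = 0.049774
P(M+8) = 0.2557^4 = 0.004275
The M+2 peak is largest (0.421730); scaling to 100 gives 72.77 : 100.00 : 51.53 : 11.80 : 1.01.

72.77 : 100.00 : 51.53 : 11.80 : 1.01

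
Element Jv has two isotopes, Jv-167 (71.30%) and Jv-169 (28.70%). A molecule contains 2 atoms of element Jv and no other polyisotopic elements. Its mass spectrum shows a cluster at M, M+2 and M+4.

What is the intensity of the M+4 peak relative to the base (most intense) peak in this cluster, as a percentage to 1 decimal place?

Term probabilities: M 0.5084, M+2 0.4093, M+4 0.0824. Base peak = M.
P(M) = C(2,0) × 0.7130^2 × 0.2870^0 = 1 × 0.508369 × 1.0000 = 0.508369 (base)
P(M+4) = C(2,2) × 0.7130^0 × 0.2870^2 = 1 × 1.0000 × 0.082369 = 0.082369
Relative intensity = 0.082369 / 0.508369 × 100 = 16.2

16.2%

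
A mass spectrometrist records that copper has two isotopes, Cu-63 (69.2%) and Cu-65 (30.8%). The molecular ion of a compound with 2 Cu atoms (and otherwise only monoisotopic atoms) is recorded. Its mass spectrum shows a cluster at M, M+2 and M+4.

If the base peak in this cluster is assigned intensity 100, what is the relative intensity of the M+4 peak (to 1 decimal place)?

Binomial terms of (0.692 + 0.308)^2: M 0.4789, M+2 0.4263, M+4 0.0949 → M is the base peak.
P(M) = C(2,0) × 0.692^2 × 0.308^0 = 1 × 0.478864 × 1.0000 = 0.478864 (base)
P(M+4) = C(2,2) × 0.692^0 × 0.308^2 = 1 × 1.0000 × 0.094864 = 0.094864
Relative intensity = 0.094864 / 0.478864 × 100 = 19.8

19.8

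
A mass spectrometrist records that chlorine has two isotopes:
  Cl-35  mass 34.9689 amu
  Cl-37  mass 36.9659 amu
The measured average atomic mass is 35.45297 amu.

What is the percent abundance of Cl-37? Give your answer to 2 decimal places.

Let x be the fractional abundance of Cl-35; then Cl-37 has abundance 1 − x.
34.9689·x + 36.9659·(1 − x) = 35.45297
(34.9689 − 36.9659)·x = 35.45297 − 36.9659
x = -1.51293 / -1.9970 = 0.75760 → 75.76% Cl-35, 24.24% Cl-37.

24.24%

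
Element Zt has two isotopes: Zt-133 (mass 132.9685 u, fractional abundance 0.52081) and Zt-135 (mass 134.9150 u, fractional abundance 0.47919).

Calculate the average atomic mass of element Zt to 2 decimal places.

Average mass = Σ (abundance × isotope mass) = 0.52081 × 132.9685 + 0.47919 × 134.9150
= 69.25132 + 64.64992 = 133.90124 u

133.90 u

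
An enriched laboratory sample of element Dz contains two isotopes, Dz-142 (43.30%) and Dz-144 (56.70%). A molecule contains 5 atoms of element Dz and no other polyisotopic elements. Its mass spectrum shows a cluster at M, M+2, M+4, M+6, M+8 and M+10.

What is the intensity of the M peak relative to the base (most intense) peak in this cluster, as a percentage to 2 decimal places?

Binomial terms of (0.4330 + 0.5670)^5: M 0.0152, M+2 0.0997, M+4 0.2610, M+6 0.3418, M+8 0.2238, M+10 0.0586 → M+6 is the base peak.
P(M+6) = C(5,3) × 0.4330^2 × 0.5670^3 = 10 × 0.187489 × 0.18228426 = 0.341763 (base)
P(M) = C(5,0) × 0.4330^5 × 0.5670^0 = 1 × 0.01522087 × 1.0000 = 0.015221
Relative intensity = 0.015221 / 0.341763 × 100 = 4.45

4.45%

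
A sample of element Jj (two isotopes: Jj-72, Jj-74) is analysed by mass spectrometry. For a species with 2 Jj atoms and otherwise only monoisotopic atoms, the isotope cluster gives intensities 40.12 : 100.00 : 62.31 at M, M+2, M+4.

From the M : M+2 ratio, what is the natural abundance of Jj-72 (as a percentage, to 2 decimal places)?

Write p for the Jj-72 fraction. I(M+2)/I(M) = [C(2,1)·p^1·(1−p)] / p^2 = 2·(1−p)/p = 100.00/40.12 = 2.4925
(1−p)/p = 2.4925/2 = 1.2463  ⇒  p = 1/(1 + 1.2463) = 0.4452
Jj-72: 44.52%, Jj-74: 55.48%.

44.52%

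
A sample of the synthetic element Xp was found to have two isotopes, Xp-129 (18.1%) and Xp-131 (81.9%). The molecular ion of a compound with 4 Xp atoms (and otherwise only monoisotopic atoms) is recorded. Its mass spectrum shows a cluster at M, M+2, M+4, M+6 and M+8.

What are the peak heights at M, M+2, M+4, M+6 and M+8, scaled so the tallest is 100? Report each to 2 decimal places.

Expanding (0.181 + 0.819)^4:
P(M) = 0.181^4 = 0.001073
P(M+2) = 4 × 0.181^3 × 0.819^1 = 0.019426
P(M+4) = 6 × 0.181^2 × 0.819^2 = 0.131849
P(M+6) = 4 × 0.181^1 × 0.819^3 = 0.397732
P(M+8) = 0.819^4 = 0.449920
The M+8 peak is largest (0.449920); scaling to 100 gives 0.24 : 4.32 : 29.30 : 88.40 : 100.00.

0.24 : 4.32 : 29.30 : 88.40 : 100.00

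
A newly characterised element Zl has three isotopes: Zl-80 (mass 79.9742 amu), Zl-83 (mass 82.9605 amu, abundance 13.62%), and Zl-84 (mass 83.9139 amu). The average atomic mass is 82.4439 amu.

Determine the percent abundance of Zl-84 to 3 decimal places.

52.364%

The remaining 86.38% is split between Zl-80 (fraction x) and Zl-84 (fraction 0.8638 − x).
Substituting: 79.9742x + 83.9139(0.8638 − x) = 71.1446799
(79.9742 − 83.9139)x = -1.34014692  ⇒  x = 0.34016, y = 0.52364
Zl-80: 34.016%, Zl-84: 52.364%.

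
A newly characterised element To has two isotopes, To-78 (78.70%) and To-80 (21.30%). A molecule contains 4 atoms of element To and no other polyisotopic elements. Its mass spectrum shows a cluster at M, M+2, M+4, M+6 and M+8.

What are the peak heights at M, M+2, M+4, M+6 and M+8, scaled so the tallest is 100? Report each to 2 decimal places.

92.37 : 100.00 : 40.60 : 7.33 : 0.50

Each To atom is independently To-78 (p = 0.7870) or To-80 (q = 0.2130); the cluster is the binomial expansion (p + q)^4.
P(M) = 0.7870^4 = 0.383618
P(M+2) = 4 × 0.7870^3 × 0.2130^1 = 0.415302
P(M+4) = 6 × 0.7870^2 × 0.2130^2 = 0.168601
P(M+6) = 4 × 0.7870^1 × 0.2130^3 = 0.030421
P(M+8) = 0.2130^4 = 0.002058
The M+2 peak is largest (0.415302); scaling to 100 gives 92.37 : 100.00 : 40.60 : 7.33 : 0.50.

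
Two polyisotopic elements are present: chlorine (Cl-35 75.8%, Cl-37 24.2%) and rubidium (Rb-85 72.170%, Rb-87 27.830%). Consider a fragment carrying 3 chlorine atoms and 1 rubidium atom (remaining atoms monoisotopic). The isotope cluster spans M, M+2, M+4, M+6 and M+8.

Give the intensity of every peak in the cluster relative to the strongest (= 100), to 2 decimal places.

Chlorine pattern (n=3): 0.43551951 : 0.41713346 : 0.13317454 : 0.01417249
Rubidium pattern (n=1): 0.7217 : 0.2783
Convolve the two distributions (both contribute in 2-u steps):
  M: 0.43551951×0.7217 = 0.314314
  M+2: 0.43551951×0.2783 + 0.41713346×0.7217 = 0.422250
  M+4: 0.41713346×0.2783 + 0.13317454×0.7217 = 0.212200
  M+6: 0.13317454×0.2783 + 0.01417249×0.7217 = 0.047291
  M+8: 0.01417249×0.2783 = 0.003944
Scale to base peak (0.422250) = 100: 74.44 : 100.00 : 50.25 : 11.20 : 0.93

74.44 : 100.00 : 50.25 : 11.20 : 0.93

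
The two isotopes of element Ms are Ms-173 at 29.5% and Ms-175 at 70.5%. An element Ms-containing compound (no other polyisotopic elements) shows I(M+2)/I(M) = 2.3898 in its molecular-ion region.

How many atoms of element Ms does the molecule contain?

1

The M+2/M ratio from n Ms atoms is n · q/p = n · 0.705/0.295.
n = 2.3898 × 0.295/0.705 = 1.00 ≈ 1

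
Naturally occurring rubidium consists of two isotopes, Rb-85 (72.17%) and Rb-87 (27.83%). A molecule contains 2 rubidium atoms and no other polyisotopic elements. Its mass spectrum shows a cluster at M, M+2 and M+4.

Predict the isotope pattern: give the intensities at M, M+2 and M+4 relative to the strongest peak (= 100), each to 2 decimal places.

Expanding (0.7217 + 0.2783)^2:
P(M) = 0.7217^2 = 0.520851
P(M+2) = 2 × 0.7217^1 × 0.2783^1 = 0.401698
P(M+4) = 0.2783^2 = 0.077451
The M peak is largest (0.520851); scaling to 100 gives 100.00 : 77.12 : 14.87.

100.00 : 77.12 : 14.87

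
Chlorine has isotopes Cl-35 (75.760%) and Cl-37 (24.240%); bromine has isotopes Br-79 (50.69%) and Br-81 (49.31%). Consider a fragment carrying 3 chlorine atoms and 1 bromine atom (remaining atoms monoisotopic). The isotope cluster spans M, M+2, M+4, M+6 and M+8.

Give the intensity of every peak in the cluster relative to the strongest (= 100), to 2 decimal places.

51.74 : 100.00 : 64.21 : 17.15 : 1.65

Chlorine pattern (n=3): 0.4348304 : 0.41738208 : 0.13354464 : 0.01424288
Bromine pattern (n=1): 0.5069 : 0.4931
Convolve the two distributions (both contribute in 2-u steps):
  M: 0.4348304×0.5069 = 0.220416
  M+2: 0.4348304×0.4931 + 0.41738208×0.5069 = 0.425986
  M+4: 0.41738208×0.4931 + 0.13354464×0.5069 = 0.273505
  M+6: 0.13354464×0.4931 + 0.01424288×0.5069 = 0.073071
  M+8: 0.01424288×0.4931 = 0.007023
Scale to base peak (0.425986) = 100: 51.74 : 100.00 : 64.21 : 17.15 : 1.65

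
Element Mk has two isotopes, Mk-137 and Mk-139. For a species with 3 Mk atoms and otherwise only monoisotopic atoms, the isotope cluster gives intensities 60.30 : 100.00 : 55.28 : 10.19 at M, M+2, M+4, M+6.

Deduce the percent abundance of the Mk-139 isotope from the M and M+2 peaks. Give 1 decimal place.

If p is the fraction of Mk that is Mk-137, then I(M+2)/I(M) = [C(3,1)·p^2·(1−p)] / p^3 = 3·(1−p)/p = 100.00/60.30 = 1.6584
(1−p)/p = 1.6584/3 = 0.5528  ⇒  p = 1/(1 + 0.5528) = 0.6440
Mk-137: 64.4%, Mk-139: 35.6%.

35.6%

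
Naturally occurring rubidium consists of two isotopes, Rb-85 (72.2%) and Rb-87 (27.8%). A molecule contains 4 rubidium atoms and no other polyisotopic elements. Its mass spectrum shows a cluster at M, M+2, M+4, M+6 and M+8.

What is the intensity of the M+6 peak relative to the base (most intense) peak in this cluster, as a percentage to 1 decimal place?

14.8%

(0.722 + 0.278)^4 gives M 0.2717, M+2 0.4185, M+4 0.2417, M+6 0.0620, M+8 0.0060; the largest is M+2.
P(M+2) = C(4,1) × 0.722^3 × 0.278^1 = 4 × 0.37636705 × 0.2780 = 0.418520 (base)
P(M+6) = C(4,3) × 0.722^1 × 0.278^3 = 4 × 0.7220 × 0.02148495 = 0.062049
Relative intensity = 0.062049 / 0.418520 × 100 = 14.8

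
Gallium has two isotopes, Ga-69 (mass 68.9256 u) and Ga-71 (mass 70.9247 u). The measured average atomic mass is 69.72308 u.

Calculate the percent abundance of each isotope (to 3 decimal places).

Ga-69: 60.108%, Ga-71: 39.892%

Writing the weighted mean with unknown fraction x of Ga-69:
68.9256·x + 70.9247·(1 − x) = 69.72308
(68.9256 − 70.9247)·x = 69.72308 − 70.9247
x = -1.20162 / -1.9991 = 0.60108 → 60.108% Ga-69, 39.892% Ga-71.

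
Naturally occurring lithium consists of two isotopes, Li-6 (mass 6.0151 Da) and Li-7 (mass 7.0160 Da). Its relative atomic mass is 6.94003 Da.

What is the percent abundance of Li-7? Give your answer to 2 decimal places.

92.41%

Let x be the fractional abundance of Li-6; then Li-7 has abundance 1 − x.
6.0151·x + 7.0160·(1 − x) = 6.94003
(6.0151 − 7.0160)·x = 6.94003 − 7.0160
x = -0.07597 / -1.0009 = 0.07590 → 7.59% Li-6, 92.41% Li-7.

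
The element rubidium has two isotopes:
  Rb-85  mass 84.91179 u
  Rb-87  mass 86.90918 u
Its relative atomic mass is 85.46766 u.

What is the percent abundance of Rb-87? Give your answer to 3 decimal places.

27.830%

With x = fraction of Rb-85 (so Rb-87 is 1 − x):
84.91179·x + 86.90918·(1 − x) = 85.46766
(84.91179 − 86.90918)·x = 85.46766 − 86.90918
x = -1.44152 / -1.99739 = 0.72170 → 72.170% Rb-85, 27.830% Rb-87.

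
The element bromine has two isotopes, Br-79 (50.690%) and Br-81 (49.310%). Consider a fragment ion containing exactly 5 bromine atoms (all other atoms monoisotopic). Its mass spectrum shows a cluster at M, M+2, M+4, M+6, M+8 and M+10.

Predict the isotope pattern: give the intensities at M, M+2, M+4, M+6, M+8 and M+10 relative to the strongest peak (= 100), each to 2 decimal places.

10.57 : 51.40 : 100.00 : 97.28 : 47.31 : 9.21

The 5 Br atoms are independent, so intensities follow the terms of (0.50690 + 0.49310)^5.
P(M) = 0.50690^5 = 0.033467
P(M+2) = 5 × 0.50690^4 × 0.49310^1 = 0.162777
P(M+4) = 10 × 0.50690^3 × 0.49310^2 = 0.316692
P(M+6) = 10 × 0.50690^2 × 0.49310^3 = 0.308070
P(M+8) = 5 × 0.50690^1 × 0.49310^4 = 0.149842
P(M+10) = 0.49310^5 = 0.029152
The M+4 peak is largest (0.316692); scaling to 100 gives 10.57 : 51.40 : 100.00 : 97.28 : 47.31 : 9.21.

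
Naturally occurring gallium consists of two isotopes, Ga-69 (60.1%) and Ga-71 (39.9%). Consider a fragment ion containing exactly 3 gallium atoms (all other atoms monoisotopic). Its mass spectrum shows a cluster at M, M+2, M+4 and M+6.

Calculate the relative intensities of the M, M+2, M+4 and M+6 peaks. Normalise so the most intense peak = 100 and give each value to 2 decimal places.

The 3 Ga atoms are independent, so intensities follow the terms of (0.601 + 0.399)^3.
P(M) = 0.601^3 = 0.217082
P(M+2) = 3 × 0.601^2 × 0.399^1 = 0.432358
P(M+4) = 3 × 0.601^1 × 0.399^2 = 0.287039
P(M+6) = 0.399^3 = 0.063521
The M+2 peak is largest (0.432358); scaling to 100 gives 50.21 : 100.00 : 66.39 : 14.69.

50.21 : 100.00 : 66.39 : 14.69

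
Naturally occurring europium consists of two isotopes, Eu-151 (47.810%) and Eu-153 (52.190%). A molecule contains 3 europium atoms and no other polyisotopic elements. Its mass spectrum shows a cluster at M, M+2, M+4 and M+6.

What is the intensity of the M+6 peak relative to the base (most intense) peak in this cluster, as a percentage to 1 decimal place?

36.4%

Term probabilities: M 0.1093, M+2 0.3579, M+4 0.3907, M+6 0.1422. Base peak = M+4.
P(M+4) = C(3,2) × 0.47810^1 × 0.52190^2 = 3 × 0.4781 × 0.27237961 = 0.390674 (base)
P(M+6) = C(3,3) × 0.47810^0 × 0.52190^3 = 1 × 1.0000 × 0.14215492 = 0.142155
Relative intensity = 0.142155 / 0.390674 × 100 = 36.4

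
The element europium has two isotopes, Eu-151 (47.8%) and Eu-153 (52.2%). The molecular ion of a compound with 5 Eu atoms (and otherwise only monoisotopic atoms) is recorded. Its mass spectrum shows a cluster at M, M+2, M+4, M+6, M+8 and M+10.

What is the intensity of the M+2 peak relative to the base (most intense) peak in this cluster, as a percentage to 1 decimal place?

(0.478 + 0.522)^5 gives M 0.0250, M+2 0.1363, M+4 0.2976, M+6 0.3250, M+8 0.1775, M+10 0.0388; the largest is M+6.
P(M+6) = C(5,3) × 0.478^2 × 0.522^3 = 10 × 0.228484 × 0.14223665 = 0.324988 (base)
P(M+2) = C(5,1) × 0.478^4 × 0.522^1 = 5 × 0.05220494 × 0.5220 = 0.136255
Relative intensity = 0.136255 / 0.324988 × 100 = 41.9

41.9%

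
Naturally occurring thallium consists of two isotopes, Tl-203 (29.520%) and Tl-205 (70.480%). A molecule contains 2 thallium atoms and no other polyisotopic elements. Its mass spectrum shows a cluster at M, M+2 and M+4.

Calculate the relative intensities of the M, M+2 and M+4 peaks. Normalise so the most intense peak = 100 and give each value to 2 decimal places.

Each Tl atom is independently Tl-203 (p = 0.29520) or Tl-205 (q = 0.70480); the cluster is the binomial expansion (p + q)^2.
P(M) = 0.29520^2 = 0.087143
P(M+2) = 2 × 0.29520^1 × 0.70480^1 = 0.416114
P(M+4) = 0.70480^2 = 0.496743
The M+4 peak is largest (0.496743); scaling to 100 gives 17.54 : 83.77 : 100.00.

17.54 : 83.77 : 100.00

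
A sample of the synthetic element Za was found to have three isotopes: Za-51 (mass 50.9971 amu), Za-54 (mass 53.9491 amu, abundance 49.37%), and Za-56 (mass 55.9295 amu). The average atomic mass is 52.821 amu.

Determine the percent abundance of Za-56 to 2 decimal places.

The remaining 50.63% is split between Za-51 (fraction x) and Za-56 (fraction 0.5063 − x).
Substituting: 50.9971x + 55.9295(0.5063 − x) = 26.18632933
(50.9971 − 55.9295)x = -2.13077652  ⇒  x = 0.43200, y = 0.07430
Za-51: 43.20%, Za-56: 7.43%.

7.43%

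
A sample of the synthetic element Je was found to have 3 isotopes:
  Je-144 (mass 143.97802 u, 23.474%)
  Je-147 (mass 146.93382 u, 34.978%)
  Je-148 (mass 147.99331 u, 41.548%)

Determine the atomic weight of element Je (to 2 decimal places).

Ar = Σ fᵢ·mᵢ = 0.23474 × 143.97802 + 0.34978 × 146.93382 + 0.41548 × 147.99331
= 33.797400 + 51.394512 + 61.488260 = 146.680172 u

146.68 u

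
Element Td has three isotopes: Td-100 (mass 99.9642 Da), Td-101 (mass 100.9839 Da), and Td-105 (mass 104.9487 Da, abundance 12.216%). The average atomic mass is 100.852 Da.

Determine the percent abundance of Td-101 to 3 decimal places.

27.351%

The remaining 87.784% is split between Td-100 (fraction x) and Td-101 (fraction 0.87784 − x).
Substituting: 99.9642x + 100.9839(0.87784 − x) = 88.031466808
(99.9642 − 100.9839)x = -0.616239968  ⇒  x = 0.60433, y = 0.27351
Td-100: 60.433%, Td-101: 27.351%.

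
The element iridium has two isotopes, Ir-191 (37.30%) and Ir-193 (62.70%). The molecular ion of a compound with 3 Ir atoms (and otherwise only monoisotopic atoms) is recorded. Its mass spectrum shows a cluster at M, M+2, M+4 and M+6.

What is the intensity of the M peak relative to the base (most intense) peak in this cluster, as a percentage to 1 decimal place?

11.8%

(0.3730 + 0.6270)^3 gives M 0.0519, M+2 0.2617, M+4 0.4399, M+6 0.2465; the largest is M+4.
P(M+4) = C(3,2) × 0.3730^1 × 0.6270^2 = 3 × 0.3730 × 0.393129 = 0.439911 (base)
P(M) = C(3,0) × 0.3730^3 × 0.6270^0 = 1 × 0.05189512 × 1.0000 = 0.051895
Relative intensity = 0.051895 / 0.439911 × 100 = 11.8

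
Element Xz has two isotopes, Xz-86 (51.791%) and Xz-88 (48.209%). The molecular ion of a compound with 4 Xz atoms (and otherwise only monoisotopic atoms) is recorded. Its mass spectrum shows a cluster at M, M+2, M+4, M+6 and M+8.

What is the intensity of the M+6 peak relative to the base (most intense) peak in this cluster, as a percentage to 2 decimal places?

Term probabilities: M 0.0719, M+2 0.2679, M+4 0.3740, M+6 0.2321, M+8 0.0540. Base peak = M+4.
P(M+4) = C(4,2) × 0.51791^2 × 0.48209^2 = 6 × 0.26823077 × 0.23241077 = 0.374038 (base)
P(M+6) = C(4,3) × 0.51791^1 × 0.48209^3 = 4 × 0.51791 × 0.11204291 = 0.232113
Relative intensity = 0.232113 / 0.374038 × 100 = 62.06

62.06%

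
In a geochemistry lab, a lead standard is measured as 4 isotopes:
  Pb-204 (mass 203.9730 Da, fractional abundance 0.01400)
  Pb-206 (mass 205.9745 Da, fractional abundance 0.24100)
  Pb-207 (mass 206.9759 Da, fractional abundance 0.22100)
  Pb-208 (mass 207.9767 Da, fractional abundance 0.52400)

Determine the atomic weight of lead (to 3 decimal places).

Average mass = Σ (abundance × isotope mass) = 0.01400 × 203.9730 + 0.24100 × 205.9745 + 0.22100 × 206.9759 + 0.52400 × 207.9767
= 2.85562 + 49.63985 + 45.74167 + 108.97979 = 207.21693 Da

207.217 Da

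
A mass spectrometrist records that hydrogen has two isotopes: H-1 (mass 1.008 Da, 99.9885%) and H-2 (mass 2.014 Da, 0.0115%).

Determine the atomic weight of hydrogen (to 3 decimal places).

1.008 Da

Weight each isotope mass by its fractional abundance: 0.999885 × 1.008 + 0.000115 × 2.014
= 1.0079 + 0.0002 = 1.0081 Da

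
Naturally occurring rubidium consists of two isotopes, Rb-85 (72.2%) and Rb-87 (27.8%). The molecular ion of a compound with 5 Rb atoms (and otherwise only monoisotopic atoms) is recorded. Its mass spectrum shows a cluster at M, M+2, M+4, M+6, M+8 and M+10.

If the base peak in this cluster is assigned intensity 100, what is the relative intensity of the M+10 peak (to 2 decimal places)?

Term probabilities: M 0.1962, M+2 0.3777, M+4 0.2909, M+6 0.1120, M+8 0.0216, M+10 0.0017. Base peak = M+2.
P(M+2) = C(5,1) × 0.722^4 × 0.278^1 = 5 × 0.27173701 × 0.2780 = 0.377714 (base)
P(M+10) = C(5,5) × 0.722^0 × 0.278^5 = 1 × 1.0000 × 0.00166044 = 0.001660
Relative intensity = 0.001660 / 0.377714 × 100 = 0.44

0.44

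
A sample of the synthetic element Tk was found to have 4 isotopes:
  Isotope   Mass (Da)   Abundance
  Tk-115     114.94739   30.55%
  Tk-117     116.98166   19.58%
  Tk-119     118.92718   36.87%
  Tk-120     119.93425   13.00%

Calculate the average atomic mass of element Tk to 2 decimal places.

117.46 Da

Ar = Σ fᵢ·mᵢ = 0.3055 × 114.94739 + 0.1958 × 116.98166 + 0.3687 × 118.92718 + 0.1300 × 119.93425
= 35.116428 + 22.905009 + 43.848451 + 15.591453 = 117.461341 Da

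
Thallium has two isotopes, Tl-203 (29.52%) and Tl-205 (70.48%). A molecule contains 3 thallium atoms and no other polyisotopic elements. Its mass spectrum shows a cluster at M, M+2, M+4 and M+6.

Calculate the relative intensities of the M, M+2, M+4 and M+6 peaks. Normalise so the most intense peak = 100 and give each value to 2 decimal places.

Each Tl atom is independently Tl-203 (p = 0.2952) or Tl-205 (q = 0.7048); the cluster is the binomial expansion (p + q)^3.
P(M) = 0.2952^3 = 0.025725
P(M+2) = 3 × 0.2952^2 × 0.7048^1 = 0.184255
P(M+4) = 3 × 0.2952^1 × 0.7048^2 = 0.439916
P(M+6) = 0.7048^3 = 0.350104
The M+4 peak is largest (0.439916); scaling to 100 gives 5.85 : 41.88 : 100.00 : 79.58.

5.85 : 41.88 : 100.00 : 79.58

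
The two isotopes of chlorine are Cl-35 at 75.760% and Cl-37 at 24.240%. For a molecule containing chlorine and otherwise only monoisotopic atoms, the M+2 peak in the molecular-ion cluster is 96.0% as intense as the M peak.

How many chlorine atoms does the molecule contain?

3

For n independent Cl atoms, I(M+2)/I(M) = n · (abundance Cl-37) / (abundance Cl-35) = n · 0.24240/0.75760.
n = 0.960 × 0.75760/0.24240 = 3.00 ≈ 3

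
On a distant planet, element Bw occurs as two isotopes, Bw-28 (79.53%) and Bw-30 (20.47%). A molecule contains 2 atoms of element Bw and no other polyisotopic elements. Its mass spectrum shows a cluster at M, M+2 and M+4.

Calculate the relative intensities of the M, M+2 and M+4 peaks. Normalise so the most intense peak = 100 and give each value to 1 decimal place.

Expanding (0.7953 + 0.2047)^2:
P(M) = 0.7953^2 = 0.632502
P(M+2) = 2 × 0.7953^1 × 0.2047^1 = 0.325596
P(M+4) = 0.2047^2 = 0.041902
The M peak is largest (0.632502); scaling to 100 gives 100.0 : 51.5 : 6.6.

100.0 : 51.5 : 6.6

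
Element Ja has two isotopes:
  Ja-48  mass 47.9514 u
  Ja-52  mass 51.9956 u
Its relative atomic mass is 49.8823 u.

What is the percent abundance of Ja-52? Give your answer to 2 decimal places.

47.74%

Writing the weighted mean with unknown fraction x of Ja-48:
47.9514·x + 51.9956·(1 − x) = 49.8823
(47.9514 − 51.9956)·x = 49.8823 − 51.9956
x = -2.1133 / -4.0442 = 0.52255 → 52.26% Ja-48, 47.74% Ja-52.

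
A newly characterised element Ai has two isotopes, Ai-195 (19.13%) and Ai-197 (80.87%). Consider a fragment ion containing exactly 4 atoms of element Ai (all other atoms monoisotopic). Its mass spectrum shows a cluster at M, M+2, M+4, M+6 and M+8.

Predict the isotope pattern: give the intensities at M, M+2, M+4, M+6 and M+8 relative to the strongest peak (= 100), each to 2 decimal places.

Expanding (0.1913 + 0.8087)^4:
P(M) = 0.1913^4 = 0.001339
P(M+2) = 4 × 0.1913^3 × 0.8087^1 = 0.022646
P(M+4) = 6 × 0.1913^2 × 0.8087^2 = 0.143601
P(M+6) = 4 × 0.1913^1 × 0.8087^3 = 0.404704
P(M+8) = 0.8087^4 = 0.427710
The M+8 peak is largest (0.427710); scaling to 100 gives 0.31 : 5.29 : 33.57 : 94.62 : 100.00.

0.31 : 5.29 : 33.57 : 94.62 : 100.00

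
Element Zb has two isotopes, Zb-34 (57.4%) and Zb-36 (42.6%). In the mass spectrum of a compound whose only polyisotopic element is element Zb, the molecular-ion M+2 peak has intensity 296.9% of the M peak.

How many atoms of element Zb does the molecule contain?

4

For n independent Zb atoms, I(M+2)/I(M) = n · (abundance Zb-36) / (abundance Zb-34) = n · 0.426/0.574.
n = 2.969 × 0.574/0.426 = 4.00 ≈ 4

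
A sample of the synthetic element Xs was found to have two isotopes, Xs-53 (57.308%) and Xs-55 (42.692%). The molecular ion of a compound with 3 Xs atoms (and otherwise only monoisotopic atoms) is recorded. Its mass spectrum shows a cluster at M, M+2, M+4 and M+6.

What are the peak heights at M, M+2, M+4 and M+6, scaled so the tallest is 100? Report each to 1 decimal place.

44.7 : 100.0 : 74.5 : 18.5

Expanding (0.57308 + 0.42692)^3:
P(M) = 0.57308^3 = 0.188211
P(M+2) = 3 × 0.57308^2 × 0.42692^1 = 0.420628
P(M+4) = 3 × 0.57308^1 × 0.42692^2 = 0.313350
P(M+6) = 0.42692^3 = 0.077811
The M+2 peak is largest (0.420628); scaling to 100 gives 44.7 : 100.0 : 74.5 : 18.5.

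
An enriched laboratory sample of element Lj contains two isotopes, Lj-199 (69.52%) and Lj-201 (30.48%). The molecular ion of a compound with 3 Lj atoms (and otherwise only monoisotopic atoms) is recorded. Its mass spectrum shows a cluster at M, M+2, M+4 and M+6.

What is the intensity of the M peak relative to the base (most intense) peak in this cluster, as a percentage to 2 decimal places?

(0.6952 + 0.3048)^3 gives M 0.3360, M+2 0.4419, M+4 0.1938, M+6 0.0283; the largest is M+2.
P(M+2) = C(3,1) × 0.6952^2 × 0.3048^1 = 3 × 0.48330304 × 0.3048 = 0.441932 (base)
P(M) = C(3,0) × 0.6952^3 × 0.3048^0 = 1 × 0.33599227 × 1.0000 = 0.335992
Relative intensity = 0.335992 / 0.441932 × 100 = 76.03

76.03%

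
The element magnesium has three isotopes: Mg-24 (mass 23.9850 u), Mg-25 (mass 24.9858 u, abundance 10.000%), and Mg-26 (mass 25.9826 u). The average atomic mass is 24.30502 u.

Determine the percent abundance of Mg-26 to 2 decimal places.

11.01%

Let x and y be the fractions of Mg-24 and Mg-26. Then x + y = 1 − 0.10000 = 0.90000 and 23.9850x + 25.9826y = 24.30502 − 0.10000×24.9858 = 21.80644.
Substituting: 23.9850x + 25.9826(0.90000 − x) = 21.80644
(23.9850 − 25.9826)x = -1.5779  ⇒  x = 0.78990, y = 0.11010
Mg-24: 78.99%, Mg-26: 11.01%.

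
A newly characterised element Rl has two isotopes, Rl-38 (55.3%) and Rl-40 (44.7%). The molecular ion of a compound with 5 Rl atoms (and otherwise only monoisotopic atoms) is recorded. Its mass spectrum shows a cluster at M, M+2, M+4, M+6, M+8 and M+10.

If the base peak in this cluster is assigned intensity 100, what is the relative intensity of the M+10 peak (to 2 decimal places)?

Term probabilities: M 0.0517, M+2 0.2090, M+4 0.3379, M+6 0.2731, M+8 0.1104, M+10 0.0178. Base peak = M+4.
P(M+4) = C(5,2) × 0.553^3 × 0.447^2 = 10 × 0.16911238 × 0.199809 = 0.337902 (base)
P(M+10) = C(5,5) × 0.553^0 × 0.447^5 = 1 × 1.0000 × 0.01784587 = 0.017846
Relative intensity = 0.017846 / 0.337902 × 100 = 5.28

5.28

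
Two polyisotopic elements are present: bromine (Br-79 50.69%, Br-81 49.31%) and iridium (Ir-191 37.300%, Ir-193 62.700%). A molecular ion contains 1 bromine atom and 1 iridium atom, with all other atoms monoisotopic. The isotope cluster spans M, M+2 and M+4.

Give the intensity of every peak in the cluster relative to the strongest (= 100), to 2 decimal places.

Bromine pattern (n=1): 0.5069 : 0.4931
Iridium pattern (n=1): 0.3730 : 0.6270
Convolve the two distributions (both contribute in 2-u steps):
  M: 0.5069×0.3730 = 0.189074
  M+2: 0.5069×0.6270 + 0.4931×0.3730 = 0.501753
  M+4: 0.4931×0.6270 = 0.309174
Scale to base peak (0.501753) = 100: 37.68 : 100.00 : 61.62

37.68 : 100.00 : 61.62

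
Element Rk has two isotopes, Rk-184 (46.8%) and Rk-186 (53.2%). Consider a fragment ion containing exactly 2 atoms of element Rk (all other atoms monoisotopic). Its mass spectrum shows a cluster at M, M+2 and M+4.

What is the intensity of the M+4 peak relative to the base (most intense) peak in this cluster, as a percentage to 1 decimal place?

Term probabilities: M 0.2190, M+2 0.4980, M+4 0.2830. Base peak = M+2.
P(M+2) = C(2,1) × 0.468^1 × 0.532^1 = 2 × 0.4680 × 0.5320 = 0.497952 (base)
P(M+4) = C(2,2) × 0.468^0 × 0.532^2 = 1 × 1.0000 × 0.283024 = 0.283024
Relative intensity = 0.283024 / 0.497952 × 100 = 56.8

56.8%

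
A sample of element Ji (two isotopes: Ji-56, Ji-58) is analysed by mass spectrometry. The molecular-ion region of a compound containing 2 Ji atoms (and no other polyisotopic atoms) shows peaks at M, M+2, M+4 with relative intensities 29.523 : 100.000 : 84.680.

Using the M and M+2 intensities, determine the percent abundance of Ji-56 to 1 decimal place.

37.1%

Let p = fractional abundance of Ji-56. I(M+2)/I(M) = [C(2,1)·p^1·(1−p)] / p^2 = 2·(1−p)/p = 100.000/29.523 = 3.3872
(1−p)/p = 3.3872/2 = 1.6936  ⇒  p = 1/(1 + 1.6936) = 0.3713
Ji-56: 37.1%, Ji-58: 62.9%.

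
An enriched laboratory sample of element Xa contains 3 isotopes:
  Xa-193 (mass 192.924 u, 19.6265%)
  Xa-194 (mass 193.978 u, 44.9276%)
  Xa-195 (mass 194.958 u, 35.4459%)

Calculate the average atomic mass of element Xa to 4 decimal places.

194.1185 u

The abundance-weighted mean is 0.196265 × 192.924 + 0.449276 × 193.978 + 0.354459 × 194.958
= 37.86423 + 87.14966 + 69.10462 = 194.11851 u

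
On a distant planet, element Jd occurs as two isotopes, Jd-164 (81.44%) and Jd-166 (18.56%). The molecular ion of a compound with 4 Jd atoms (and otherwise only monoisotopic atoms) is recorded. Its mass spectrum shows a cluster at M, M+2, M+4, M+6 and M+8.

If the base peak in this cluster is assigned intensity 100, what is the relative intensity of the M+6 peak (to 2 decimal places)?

Binomial terms of (0.8144 + 0.1856)^4: M 0.4399, M+2 0.4010, M+4 0.1371, M+6 0.0208, M+8 0.0012 → M is the base peak.
P(M) = C(4,0) × 0.8144^4 × 0.1856^0 = 1 × 0.43989706 × 1.0000 = 0.439897 (base)
P(M+6) = C(4,3) × 0.8144^1 × 0.1856^3 = 4 × 0.8144 × 0.00639343 = 0.020827
Relative intensity = 0.020827 / 0.439897 × 100 = 4.73

4.73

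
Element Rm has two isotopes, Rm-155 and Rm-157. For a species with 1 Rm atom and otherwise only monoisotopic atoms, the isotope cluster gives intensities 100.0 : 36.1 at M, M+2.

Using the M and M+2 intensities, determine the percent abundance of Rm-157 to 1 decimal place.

Let p = fractional abundance of Rm-155. I(M+2)/I(M) = [C(1,1)·p^0·(1−p)] / p^1 = 1·(1−p)/p = 36.1/100.0 = 0.3610
(1−p)/p = 0.3610/1 = 0.3610  ⇒  p = 1/(1 + 0.3610) = 0.7348
Rm-155: 73.5%, Rm-157: 26.5%.

26.5%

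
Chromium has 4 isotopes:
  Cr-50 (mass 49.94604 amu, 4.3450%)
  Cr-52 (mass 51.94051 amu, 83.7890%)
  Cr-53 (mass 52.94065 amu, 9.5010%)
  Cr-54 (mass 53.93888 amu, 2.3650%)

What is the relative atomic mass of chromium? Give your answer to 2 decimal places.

Weight each isotope mass by its fractional abundance: 0.043450 × 49.94604 + 0.837890 × 51.94051 + 0.095010 × 52.94065 + 0.023650 × 53.93888
= 2.170155 + 43.520434 + 5.029891 + 1.275655 = 51.996135 amu

52.00 amu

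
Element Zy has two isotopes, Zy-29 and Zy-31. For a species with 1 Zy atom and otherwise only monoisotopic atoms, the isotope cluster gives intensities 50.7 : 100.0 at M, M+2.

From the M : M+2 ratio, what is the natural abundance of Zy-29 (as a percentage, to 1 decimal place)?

Let p = fractional abundance of Zy-29. I(M+2)/I(M) = [C(1,1)·p^0·(1−p)] / p^1 = 1·(1−p)/p = 100.0/50.7 = 1.9724
(1−p)/p = 1.9724/1 = 1.9724  ⇒  p = 1/(1 + 1.9724) = 0.3364
Zy-29: 33.6%, Zy-31: 66.4%.

33.6%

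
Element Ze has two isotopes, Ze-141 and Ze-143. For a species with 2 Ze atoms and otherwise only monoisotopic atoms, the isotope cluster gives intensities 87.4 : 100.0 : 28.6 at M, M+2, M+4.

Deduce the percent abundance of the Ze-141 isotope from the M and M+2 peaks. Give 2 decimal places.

63.61%

If p is the fraction of Ze that is Ze-141, then I(M+2)/I(M) = [C(2,1)·p^1·(1−p)] / p^2 = 2·(1−p)/p = 100.0/87.4 = 1.1442
(1−p)/p = 1.1442/2 = 0.5721  ⇒  p = 1/(1 + 0.5721) = 0.6361
Ze-141: 63.61%, Ze-143: 36.39%.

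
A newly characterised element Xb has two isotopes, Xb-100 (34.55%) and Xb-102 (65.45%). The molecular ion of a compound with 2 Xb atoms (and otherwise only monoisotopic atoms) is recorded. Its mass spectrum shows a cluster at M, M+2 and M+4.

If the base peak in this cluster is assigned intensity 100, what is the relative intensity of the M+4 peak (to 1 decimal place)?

94.7

Term probabilities: M 0.1194, M+2 0.4523, M+4 0.4284. Base peak = M+2.
P(M+2) = C(2,1) × 0.3455^1 × 0.6545^1 = 2 × 0.3455 × 0.6545 = 0.452260 (base)
P(M+4) = C(2,2) × 0.3455^0 × 0.6545^2 = 1 × 1.0000 × 0.42837025 = 0.428370
Relative intensity = 0.428370 / 0.452260 × 100 = 94.7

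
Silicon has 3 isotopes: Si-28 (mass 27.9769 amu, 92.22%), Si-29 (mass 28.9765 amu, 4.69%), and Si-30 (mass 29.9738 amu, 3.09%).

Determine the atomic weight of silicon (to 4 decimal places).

28.0855 amu

Ar = Σ fᵢ·mᵢ = 0.9222 × 27.9769 + 0.0469 × 28.9765 + 0.0309 × 29.9738
= 25.80030 + 1.35900 + 0.92619 = 28.08549 amu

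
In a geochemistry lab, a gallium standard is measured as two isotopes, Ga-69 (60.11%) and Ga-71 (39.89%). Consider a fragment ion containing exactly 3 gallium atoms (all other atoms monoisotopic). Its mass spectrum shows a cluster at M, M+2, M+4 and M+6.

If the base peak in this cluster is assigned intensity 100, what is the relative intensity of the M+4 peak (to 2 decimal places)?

66.36

Binomial terms of (0.6011 + 0.3989)^3: M 0.2172, M+2 0.4324, M+4 0.2869, M+6 0.0635 → M+2 is the base peak.
P(M+2) = C(3,1) × 0.6011^2 × 0.3989^1 = 3 × 0.36132121 × 0.3989 = 0.432393 (base)
P(M+4) = C(3,2) × 0.6011^1 × 0.3989^2 = 3 × 0.6011 × 0.15912121 = 0.286943
Relative intensity = 0.286943 / 0.432393 × 100 = 66.36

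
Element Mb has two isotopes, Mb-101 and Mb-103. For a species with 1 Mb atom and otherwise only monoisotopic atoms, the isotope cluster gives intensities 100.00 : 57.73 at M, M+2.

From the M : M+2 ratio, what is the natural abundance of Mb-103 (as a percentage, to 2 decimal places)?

Let p = fractional abundance of Mb-101. I(M+2)/I(M) = [C(1,1)·p^0·(1−p)] / p^1 = 1·(1−p)/p = 57.73/100.00 = 0.5773
(1−p)/p = 0.5773/1 = 0.5773  ⇒  p = 1/(1 + 0.5773) = 0.6340
Mb-101: 63.40%, Mb-103: 36.60%.

36.60%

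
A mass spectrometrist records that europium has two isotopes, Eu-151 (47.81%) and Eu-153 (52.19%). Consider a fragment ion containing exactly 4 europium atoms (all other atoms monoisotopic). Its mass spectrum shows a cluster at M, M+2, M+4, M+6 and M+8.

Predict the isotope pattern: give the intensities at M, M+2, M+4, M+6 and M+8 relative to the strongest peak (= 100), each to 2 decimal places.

Each Eu atom is independently Eu-151 (p = 0.4781) or Eu-153 (q = 0.5219); the cluster is the binomial expansion (p + q)^4.
P(M) = 0.4781^4 = 0.052249
P(M+2) = 4 × 0.4781^3 × 0.5219^1 = 0.228141
P(M+4) = 6 × 0.4781^2 × 0.5219^2 = 0.373563
P(M+6) = 4 × 0.4781^1 × 0.5219^3 = 0.271857
P(M+8) = 0.5219^4 = 0.074191
The M+4 peak is largest (0.373563); scaling to 100 gives 13.99 : 61.07 : 100.00 : 72.77 : 19.86.

13.99 : 61.07 : 100.00 : 72.77 : 19.86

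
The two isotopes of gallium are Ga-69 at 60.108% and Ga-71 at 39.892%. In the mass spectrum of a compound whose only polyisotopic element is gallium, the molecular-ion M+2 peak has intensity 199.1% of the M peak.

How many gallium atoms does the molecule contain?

3

The M+2/M ratio from n Ga atoms is n · q/p = n · 0.39892/0.60108.
n = 1.991 × 0.60108/0.39892 = 3.00 ≈ 3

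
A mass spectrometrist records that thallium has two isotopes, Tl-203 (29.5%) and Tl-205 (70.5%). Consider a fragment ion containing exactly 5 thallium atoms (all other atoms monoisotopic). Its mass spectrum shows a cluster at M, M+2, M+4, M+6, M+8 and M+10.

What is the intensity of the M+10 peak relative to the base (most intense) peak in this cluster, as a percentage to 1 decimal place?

47.8%

(0.295 + 0.705)^5 gives M 0.0022, M+2 0.0267, M+4 0.1276, M+6 0.3049, M+8 0.3644, M+10 0.1742; the largest is M+8.
P(M+8) = C(5,4) × 0.295^1 × 0.705^4 = 5 × 0.2950 × 0.24703385 = 0.364375 (base)
P(M+10) = C(5,5) × 0.295^0 × 0.705^5 = 1 × 1.0000 × 0.17415886 = 0.174159
Relative intensity = 0.174159 / 0.364375 × 100 = 47.8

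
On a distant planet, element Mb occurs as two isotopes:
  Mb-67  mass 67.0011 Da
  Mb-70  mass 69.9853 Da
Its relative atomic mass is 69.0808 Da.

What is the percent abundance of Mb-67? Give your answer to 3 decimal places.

30.310%

With x = fraction of Mb-67 (so Mb-70 is 1 − x):
67.0011·x + 69.9853·(1 − x) = 69.0808
(67.0011 − 69.9853)·x = 69.0808 − 69.9853
x = -0.9045 / -2.9842 = 0.30310 → 30.310% Mb-67, 69.690% Mb-70.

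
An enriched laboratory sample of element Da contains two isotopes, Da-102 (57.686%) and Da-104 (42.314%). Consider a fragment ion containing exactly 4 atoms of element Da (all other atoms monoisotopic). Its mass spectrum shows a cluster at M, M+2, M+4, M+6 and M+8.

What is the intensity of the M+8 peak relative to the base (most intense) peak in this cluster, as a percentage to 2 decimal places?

8.97%

Term probabilities: M 0.1107, M+2 0.3249, M+4 0.3575, M+6 0.1748, M+8 0.0321. Base peak = M+4.
P(M+4) = C(4,2) × 0.57686^2 × 0.42314^2 = 6 × 0.33276746 × 0.17904746 = 0.357487 (base)
P(M+8) = C(4,4) × 0.57686^0 × 0.42314^4 = 1 × 1.0000 × 0.03205799 = 0.032058
Relative intensity = 0.032058 / 0.357487 × 100 = 8.97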